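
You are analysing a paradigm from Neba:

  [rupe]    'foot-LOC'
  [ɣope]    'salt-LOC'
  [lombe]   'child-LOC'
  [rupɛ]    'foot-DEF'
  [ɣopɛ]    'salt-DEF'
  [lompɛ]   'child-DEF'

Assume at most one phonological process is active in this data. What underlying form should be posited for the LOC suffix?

The LOC morpheme has two allomorphs, [-be] and [-pe].
By contrast the DEF suffix keeps its initial [p] throughout — that segment must be underlying.
So the underlying form is /-be/, and voiced stops become voiceless after a vowel.

/-be/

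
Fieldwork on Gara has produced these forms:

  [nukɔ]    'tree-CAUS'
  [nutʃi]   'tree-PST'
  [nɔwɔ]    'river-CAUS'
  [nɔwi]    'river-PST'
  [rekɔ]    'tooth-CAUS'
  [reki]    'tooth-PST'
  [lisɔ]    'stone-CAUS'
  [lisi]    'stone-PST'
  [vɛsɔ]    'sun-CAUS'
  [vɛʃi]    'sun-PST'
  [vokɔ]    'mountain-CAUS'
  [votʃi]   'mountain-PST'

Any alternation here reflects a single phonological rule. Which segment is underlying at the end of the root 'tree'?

The stem for 'tree' ends in [k] in [nukɔ] but [tʃ] in [nutʃi].
But 'tooth' keeps [k] in both environments ([rekɔ], [reki]), so there is no rule changing /k/ to [tʃ] before the PST suffix.
So /tʃ/ is underlying, and a rule of depalatalization — palato-alveolar /tʃ/ and /ʃ/ become [k] and [s] when no front vowel follows — gives [k].

/tʃ/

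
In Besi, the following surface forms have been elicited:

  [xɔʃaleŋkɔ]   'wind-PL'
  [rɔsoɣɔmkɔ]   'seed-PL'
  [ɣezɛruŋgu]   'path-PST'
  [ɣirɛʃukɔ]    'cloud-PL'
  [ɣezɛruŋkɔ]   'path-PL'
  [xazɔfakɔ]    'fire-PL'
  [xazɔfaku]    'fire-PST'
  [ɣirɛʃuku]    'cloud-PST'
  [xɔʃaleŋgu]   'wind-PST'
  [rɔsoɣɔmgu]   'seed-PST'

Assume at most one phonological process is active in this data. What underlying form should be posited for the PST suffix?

The PST suffix surfaces as [-gu] and [-ku], depending on the final segment of the stem.
By contrast the PL suffix keeps its initial [k] throughout — that segment must be underlying.
The PST suffix is therefore /-gu/ underlyingly, with post-vocalic devoicing: voiced stops become voiceless after a vowel.

/-gu/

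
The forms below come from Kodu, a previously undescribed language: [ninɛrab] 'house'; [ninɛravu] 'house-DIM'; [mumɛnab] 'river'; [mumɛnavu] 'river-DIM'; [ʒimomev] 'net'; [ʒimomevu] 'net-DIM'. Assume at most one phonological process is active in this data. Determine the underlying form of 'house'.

/ninɛrab/

The root 'house' surfaces as [ninɛrab] and [ninɛravu], with a stem-final [b] ~ [v] alternation.
Compare 'net', with invariant [v] in [ʒimomev] and [ʒimomevu]: an analysis with underlying /v/ and a rule producing [b] in isolation would wrongly predict alternation here too.
The alternation reflects intervocalic spirantization: voiced stops become fricatives between vowels. /b/ is underlying.
Hence 'house' is /ninɛrab/ underlyingly.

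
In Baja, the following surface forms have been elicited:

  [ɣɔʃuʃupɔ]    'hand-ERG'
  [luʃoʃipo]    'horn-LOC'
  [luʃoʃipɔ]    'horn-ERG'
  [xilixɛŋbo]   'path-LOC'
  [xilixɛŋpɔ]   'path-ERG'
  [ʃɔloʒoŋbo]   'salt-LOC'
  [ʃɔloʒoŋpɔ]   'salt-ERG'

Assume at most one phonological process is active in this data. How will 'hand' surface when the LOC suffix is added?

[ɣɔʃuʃupo]

The LOC suffix surfaces as [-bo] and [-po], depending on the final segment of the stem.
By contrast the ERG suffix keeps its initial [p] throughout — that segment must be underlying.
So the underlying form is /-bo/, and voiced stops become voiceless after a vowel.
After 'hand', which ends in a vowel, the suffix surfaces as [-po], giving [ɣɔʃuʃupo].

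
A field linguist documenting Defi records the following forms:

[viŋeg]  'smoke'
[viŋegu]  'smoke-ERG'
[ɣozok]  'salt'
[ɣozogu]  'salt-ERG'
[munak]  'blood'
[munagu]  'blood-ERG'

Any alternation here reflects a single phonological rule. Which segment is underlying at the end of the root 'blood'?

/k/

The root 'blood' surfaces as [munak] and [munagu], with a stem-final [k] ~ [g] alternation.
But 'smoke' keeps [g] in both environments ([viŋeg], [viŋegu]), so there is no rule changing /g/ to [k] in isolation.
The alternation reflects intervocalic voicing: voiceless stops become voiced between vowels. /k/ is underlying.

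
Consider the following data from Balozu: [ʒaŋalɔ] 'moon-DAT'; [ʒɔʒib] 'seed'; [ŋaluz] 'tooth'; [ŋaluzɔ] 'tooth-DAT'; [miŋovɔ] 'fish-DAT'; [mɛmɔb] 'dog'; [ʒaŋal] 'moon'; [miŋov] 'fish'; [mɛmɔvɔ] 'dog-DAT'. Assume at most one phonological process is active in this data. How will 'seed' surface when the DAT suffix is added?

[ʒɔʒivɔ]

In [mɛmɔvɔ] and [mɛmɔb] the final segment of 'dog' alternates: [v] ~ [b].
But 'fish' keeps [v] in both environments ([miŋovɔ], [miŋov]), so there is no rule changing /v/ to [b] in isolation.
So /b/ is underlying, and a rule of intervocalic spirantization — voiced stops become fricatives between vowels — gives [v].
The one attested form of 'seed', [ʒɔʒib], shows underlying /ʒɔʒib/. Applying the same rule between vowels gives [ʒɔʒivɔ].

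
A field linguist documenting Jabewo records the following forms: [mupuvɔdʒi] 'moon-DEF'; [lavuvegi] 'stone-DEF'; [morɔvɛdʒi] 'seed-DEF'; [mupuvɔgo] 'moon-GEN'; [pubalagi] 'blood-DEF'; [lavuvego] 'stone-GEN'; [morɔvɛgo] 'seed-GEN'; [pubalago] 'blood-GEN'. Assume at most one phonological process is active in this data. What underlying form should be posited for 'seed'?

The root 'seed' surfaces as [morɔvɛgo] and [morɔvɛdʒi], with a stem-final [g] ~ [dʒ] alternation.
Compare 'stone', with invariant [g] in [lavuvego] and [lavuvegi]: an analysis with underlying /g/ and a rule producing [dʒ] before the DEF suffix would wrongly predict alternation here too.
The underlying segment must be /dʒ/; palato-alveolar /dʒ/ becomes [g] when no front vowel follows, yielding [g] there.

/morɔvɛdʒ/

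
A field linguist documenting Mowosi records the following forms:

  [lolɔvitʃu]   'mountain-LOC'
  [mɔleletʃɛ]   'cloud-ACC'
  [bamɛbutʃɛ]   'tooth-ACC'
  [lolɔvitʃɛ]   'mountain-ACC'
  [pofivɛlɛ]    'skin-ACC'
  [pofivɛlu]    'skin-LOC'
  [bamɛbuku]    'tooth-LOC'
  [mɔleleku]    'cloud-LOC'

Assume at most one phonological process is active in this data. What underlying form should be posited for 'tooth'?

/bamɛbuk/

In [bamɛbuku] and [bamɛbutʃɛ] the final segment of 'tooth' alternates: [k] ~ [tʃ].
The stem 'mountain' ([lolɔvitʃu], [lolɔvitʃɛ]) shows [tʃ] unchanged in both environments, so [tʃ] cannot be basic with [k] derived before the LOC suffix.
The underlying segment must be /k/; /k/ becomes palato-alveolar [tʃ] before a front vowel, yielding [tʃ] there.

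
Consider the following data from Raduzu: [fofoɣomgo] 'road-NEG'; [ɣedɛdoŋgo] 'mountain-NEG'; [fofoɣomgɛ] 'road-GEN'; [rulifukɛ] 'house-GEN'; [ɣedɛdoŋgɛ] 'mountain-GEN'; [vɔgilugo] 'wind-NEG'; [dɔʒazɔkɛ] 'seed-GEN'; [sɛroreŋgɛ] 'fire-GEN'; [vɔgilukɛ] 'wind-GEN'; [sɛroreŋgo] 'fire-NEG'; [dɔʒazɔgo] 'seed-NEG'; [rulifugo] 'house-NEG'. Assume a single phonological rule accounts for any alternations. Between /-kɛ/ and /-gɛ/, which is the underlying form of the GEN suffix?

The GEN morpheme has two allomorphs, [-gɛ] and [-kɛ].
By contrast the NEG suffix keeps its initial [g] throughout — that segment must be underlying.
So the underlying form is /-kɛ/, and voiceless stops become voiced after a nasal.

/-kɛ/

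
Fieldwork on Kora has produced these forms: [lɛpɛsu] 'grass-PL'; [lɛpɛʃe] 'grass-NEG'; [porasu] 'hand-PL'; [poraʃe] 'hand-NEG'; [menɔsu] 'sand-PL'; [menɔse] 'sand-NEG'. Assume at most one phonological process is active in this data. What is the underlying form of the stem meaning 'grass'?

'grass' shows [s] ~ [ʃ] at the end of the stem ([lɛpɛsu] vs [lɛpɛʃe]).
But 'sand' keeps [s] in both environments ([menɔsu], [menɔse]), so there is no rule changing /s/ to [ʃ] before the NEG suffix.
Therefore /ʃ/ is basic and [s] is derived by depalatalization (palato-alveolar /ʃ/ becomes [s] when no front vowel follows).

/lɛpɛʃ/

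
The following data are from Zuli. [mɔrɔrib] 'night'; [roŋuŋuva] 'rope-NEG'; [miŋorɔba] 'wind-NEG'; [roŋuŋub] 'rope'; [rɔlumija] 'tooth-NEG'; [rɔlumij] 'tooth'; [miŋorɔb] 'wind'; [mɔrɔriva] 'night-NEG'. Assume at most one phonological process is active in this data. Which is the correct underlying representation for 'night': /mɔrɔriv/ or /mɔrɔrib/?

The stem for 'night' ends in [v] in [mɔrɔriva] but [b] in [mɔrɔrib].
Compare 'wind', with invariant [b] in [miŋorɔba] and [miŋorɔb]: an analysis with underlying /b/ and a rule producing [v] before the NEG suffix would wrongly predict alternation here too.
The alternation reflects word-final hardening: voiced fricatives become stops word-finally. /v/ is underlying.

/mɔrɔriv/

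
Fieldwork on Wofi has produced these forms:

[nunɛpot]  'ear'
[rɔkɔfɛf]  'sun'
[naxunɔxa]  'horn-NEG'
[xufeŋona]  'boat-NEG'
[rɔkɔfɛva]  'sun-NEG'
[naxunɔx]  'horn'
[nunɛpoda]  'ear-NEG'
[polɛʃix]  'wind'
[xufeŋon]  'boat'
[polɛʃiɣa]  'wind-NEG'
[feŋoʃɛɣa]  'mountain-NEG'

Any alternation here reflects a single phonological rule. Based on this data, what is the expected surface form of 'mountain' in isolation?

The root 'wind' surfaces as [polɛʃiɣa] and [polɛʃix], with a stem-final [ɣ] ~ [x] alternation.
If /x/ were underlying and a rule turned it into [ɣ] before the NEG suffix, 'horn' would also alternate; but it has [x] in both [naxunɔxa] and [naxunɔx].
Therefore /ɣ/ is basic and [x] is derived by word-final obstruent devoicing (voiced obstruents become voiceless word-finally).
The one attested form of 'mountain', [feŋoʃɛɣa], shows underlying /feŋoʃɛɣ/. Applying the same rule word-finally gives [feŋoʃɛx].

[feŋoʃɛx]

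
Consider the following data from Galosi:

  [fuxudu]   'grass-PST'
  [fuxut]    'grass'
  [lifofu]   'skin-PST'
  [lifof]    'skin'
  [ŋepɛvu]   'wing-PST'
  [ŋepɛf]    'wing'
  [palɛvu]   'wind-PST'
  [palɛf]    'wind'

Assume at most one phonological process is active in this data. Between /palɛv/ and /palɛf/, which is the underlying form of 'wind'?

/palɛv/

'wind' shows [v] ~ [f] at the end of the stem ([palɛvu] vs [palɛf]).
If /f/ were underlying and a rule turned it into [v] before the PST suffix, 'skin' would also alternate; but it has [f] in both [lifofu] and [lifof].
Therefore /v/ is basic and [f] is derived by word-final obstruent devoicing (voiced obstruents become voiceless word-finally).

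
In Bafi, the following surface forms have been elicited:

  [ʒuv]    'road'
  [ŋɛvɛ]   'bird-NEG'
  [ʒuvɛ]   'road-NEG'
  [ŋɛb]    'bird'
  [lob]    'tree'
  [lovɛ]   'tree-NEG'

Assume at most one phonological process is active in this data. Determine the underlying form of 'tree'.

/lob/

'tree' shows [b] ~ [v] at the end of the stem ([lob] vs [lovɛ]).
Compare 'road', with invariant [v] in [ʒuv] and [ʒuvɛ]: an analysis with underlying /v/ and a rule producing [b] in isolation would wrongly predict alternation here too.
So /b/ is underlying, and a rule of intervocalic spirantization — voiced stops become fricatives between vowels — gives [v].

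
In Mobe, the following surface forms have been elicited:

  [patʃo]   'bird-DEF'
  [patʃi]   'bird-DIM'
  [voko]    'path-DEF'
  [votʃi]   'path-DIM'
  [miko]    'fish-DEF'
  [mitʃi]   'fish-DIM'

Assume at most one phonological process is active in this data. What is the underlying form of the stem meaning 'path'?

In [voko] and [votʃi] the final segment of 'path' alternates: [k] ~ [tʃ].
The stem 'bird' ([patʃo], [patʃi]) shows [tʃ] unchanged in both environments, so [tʃ] cannot be basic with [k] derived before the DEF suffix.
Therefore /k/ is basic and [tʃ] is derived by palatalization before a front vowel (/k/ becomes palato-alveolar [tʃ] before a front vowel).

/vok/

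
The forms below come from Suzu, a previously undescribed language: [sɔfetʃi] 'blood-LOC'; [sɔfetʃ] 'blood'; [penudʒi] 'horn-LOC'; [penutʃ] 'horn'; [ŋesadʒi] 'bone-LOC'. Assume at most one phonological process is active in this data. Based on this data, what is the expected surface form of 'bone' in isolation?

'horn' shows [dʒ] ~ [tʃ] at the end of the stem ([penudʒi] vs [penutʃ]).
Compare 'blood', with invariant [tʃ] in [sɔfetʃi] and [sɔfetʃ]: an analysis with underlying /tʃ/ and a rule producing [dʒ] before the LOC suffix would wrongly predict alternation here too.
So /dʒ/ is underlying, and a rule of word-final obstruent devoicing — voiced obstruents become voiceless word-finally — gives [tʃ].
The one attested form of 'bone', [ŋesadʒi], shows underlying /ŋesadʒ/. Applying the same rule word-finally gives [ŋesatʃ].

[ŋesatʃ]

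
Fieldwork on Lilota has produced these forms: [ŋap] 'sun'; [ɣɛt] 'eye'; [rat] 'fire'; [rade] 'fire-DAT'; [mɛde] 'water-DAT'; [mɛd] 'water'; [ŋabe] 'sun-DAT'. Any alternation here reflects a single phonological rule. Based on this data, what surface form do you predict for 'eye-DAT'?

[ɣɛde]

'fire' shows [d] ~ [t] at the end of the stem ([rade] vs [rat]).
But 'water' keeps [d] in both environments ([mɛde], [mɛd]), so there is no rule changing /d/ to [t] in isolation.
Therefore /t/ is basic and [d] is derived by intervocalic voicing (voiceless stops become voiced between vowels).
From [ɣɛt] the stem 'eye' is /ɣɛt/; between vowels this yields [ɣɛde].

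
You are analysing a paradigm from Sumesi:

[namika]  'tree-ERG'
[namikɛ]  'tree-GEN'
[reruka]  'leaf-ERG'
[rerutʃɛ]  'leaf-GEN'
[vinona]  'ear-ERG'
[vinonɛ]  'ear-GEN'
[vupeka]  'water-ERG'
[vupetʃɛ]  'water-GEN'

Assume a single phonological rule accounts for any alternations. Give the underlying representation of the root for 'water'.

'water' shows [k] ~ [tʃ] at the end of the stem ([vupeka] vs [vupetʃɛ]).
Compare 'tree', with invariant [k] in [namika] and [namikɛ]: an analysis with underlying /k/ and a rule producing [tʃ] before the GEN suffix would wrongly predict alternation here too.
The underlying segment must be /tʃ/; palato-alveolar /tʃ/ becomes [k] when no front vowel follows, yielding [k] there.

/vupetʃ/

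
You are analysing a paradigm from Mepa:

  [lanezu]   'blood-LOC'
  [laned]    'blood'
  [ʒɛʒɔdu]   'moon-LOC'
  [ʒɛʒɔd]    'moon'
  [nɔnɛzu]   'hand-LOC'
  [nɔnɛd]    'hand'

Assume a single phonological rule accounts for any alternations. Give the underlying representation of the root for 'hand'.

/nɔnɛz/

'hand' shows [z] ~ [d] at the end of the stem ([nɔnɛzu] vs [nɔnɛd]).
Compare 'moon', with invariant [d] in [ʒɛʒɔdu] and [ʒɛʒɔd]: an analysis with underlying /d/ and a rule producing [z] before the LOC suffix would wrongly predict alternation here too.
The underlying segment must be /z/; voiced fricatives become stops word-finally, yielding [d] there.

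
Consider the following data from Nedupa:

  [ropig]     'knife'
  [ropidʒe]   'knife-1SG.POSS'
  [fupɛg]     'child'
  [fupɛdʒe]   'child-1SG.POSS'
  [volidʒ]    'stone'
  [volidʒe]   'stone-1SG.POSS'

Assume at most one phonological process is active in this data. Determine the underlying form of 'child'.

'child' shows [g] ~ [dʒ] at the end of the stem ([fupɛg] vs [fupɛdʒe]).
Compare 'stone', with invariant [dʒ] in [volidʒ] and [volidʒe]: an analysis with underlying /dʒ/ and a rule producing [g] in isolation would wrongly predict alternation here too.
The alternation reflects palatalization before a front vowel: /g/ becomes palato-alveolar [dʒ] before a front vowel. /g/ is underlying.
Hence 'child' is /fupɛg/ underlyingly.

/fupɛg/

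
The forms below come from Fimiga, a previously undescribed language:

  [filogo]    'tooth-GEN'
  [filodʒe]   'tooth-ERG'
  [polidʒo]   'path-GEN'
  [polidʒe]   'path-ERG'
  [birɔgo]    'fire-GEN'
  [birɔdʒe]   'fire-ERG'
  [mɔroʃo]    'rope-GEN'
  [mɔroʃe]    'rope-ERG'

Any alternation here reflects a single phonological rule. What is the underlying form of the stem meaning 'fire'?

The root 'fire' surfaces as [birɔgo] and [birɔdʒe], with a stem-final [g] ~ [dʒ] alternation.
If /dʒ/ were underlying and a rule turned it into [g] before the GEN suffix, 'path' would also alternate; but it has [dʒ] in both [polidʒo] and [polidʒe].
The underlying segment must be /g/; /g/ becomes palato-alveolar [dʒ] before a front vowel, yielding [dʒ] there.
So 'fire' = /birɔg/.

/birɔg/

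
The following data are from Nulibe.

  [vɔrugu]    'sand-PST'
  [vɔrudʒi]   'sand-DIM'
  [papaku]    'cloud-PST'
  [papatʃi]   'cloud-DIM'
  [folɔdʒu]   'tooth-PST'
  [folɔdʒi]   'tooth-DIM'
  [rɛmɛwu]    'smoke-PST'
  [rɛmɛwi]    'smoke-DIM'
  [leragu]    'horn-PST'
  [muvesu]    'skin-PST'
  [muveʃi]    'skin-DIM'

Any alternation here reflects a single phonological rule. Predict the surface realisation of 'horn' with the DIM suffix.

[leradʒi]

The stem for 'sand' ends in [g] in [vɔrugu] but [dʒ] in [vɔrudʒi].
If /dʒ/ were underlying and a rule turned it into [g] before the PST suffix, 'tooth' would also alternate; but it has [dʒ] in both [folɔdʒu] and [folɔdʒi].
The alternation reflects palatalization before a front vowel: /k/, /g/ and /s/ become palato-alveolar [tʃ], [dʒ] and [ʃ] before a front vowel. /g/ is underlying.
From [leragu] the stem 'horn' is /lerag/; before a front vowel this yields [leradʒi].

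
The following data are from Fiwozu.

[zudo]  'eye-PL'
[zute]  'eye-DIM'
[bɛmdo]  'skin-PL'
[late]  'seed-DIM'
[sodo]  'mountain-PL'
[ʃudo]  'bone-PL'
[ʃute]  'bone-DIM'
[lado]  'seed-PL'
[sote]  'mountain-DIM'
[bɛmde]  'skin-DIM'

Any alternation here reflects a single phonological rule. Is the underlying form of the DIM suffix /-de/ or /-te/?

/-te/

The DIM morpheme has two allomorphs, [-de] and [-te].
By contrast the PL suffix keeps its initial [d] throughout — that segment must be underlying.
The DIM suffix is therefore /-te/ underlyingly, with post-nasal voicing: voiceless stops become voiced after a nasal.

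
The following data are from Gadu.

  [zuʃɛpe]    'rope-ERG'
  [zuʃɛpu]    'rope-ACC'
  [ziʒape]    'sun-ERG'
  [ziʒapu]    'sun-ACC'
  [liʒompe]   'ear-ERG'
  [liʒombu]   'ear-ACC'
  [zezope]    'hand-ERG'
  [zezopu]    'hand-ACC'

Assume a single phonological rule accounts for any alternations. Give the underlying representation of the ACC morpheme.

/-bu/

The ACC suffix surfaces as [-bu] and [-pu], depending on the final segment of the stem.
The ERG suffix, which begins with [p], is invariant after every stem; so [p] is not altered by any rule here.
So the underlying form is /-bu/, and voiced stops become voiceless after a vowel.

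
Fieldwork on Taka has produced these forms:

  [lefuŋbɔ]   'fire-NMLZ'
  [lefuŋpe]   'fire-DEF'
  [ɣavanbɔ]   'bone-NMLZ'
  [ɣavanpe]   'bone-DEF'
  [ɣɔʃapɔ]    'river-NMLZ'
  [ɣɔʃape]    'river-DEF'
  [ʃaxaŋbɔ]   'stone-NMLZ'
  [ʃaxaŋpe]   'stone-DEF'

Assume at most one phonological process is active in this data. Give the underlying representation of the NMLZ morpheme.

/-bɔ/

The NMLZ morpheme has two allomorphs, [-bɔ] and [-pɔ].
The DEF suffix, which begins with [p], is invariant after every stem; so [p] is not altered by any rule here.
The NMLZ suffix is therefore /-bɔ/ underlyingly, with post-vocalic devoicing: voiced stops become voiceless after a vowel.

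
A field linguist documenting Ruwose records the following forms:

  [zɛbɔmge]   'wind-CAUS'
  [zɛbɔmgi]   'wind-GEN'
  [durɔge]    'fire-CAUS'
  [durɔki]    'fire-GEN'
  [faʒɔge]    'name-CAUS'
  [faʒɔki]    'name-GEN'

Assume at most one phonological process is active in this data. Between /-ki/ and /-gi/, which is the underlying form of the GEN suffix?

The GEN morpheme has two allomorphs, [-gi] and [-ki].
The CAUS suffix, which begins with [g], is invariant after every stem; so [g] is not altered by any rule here.
The GEN suffix is therefore /-ki/ underlyingly, with post-nasal voicing: voiceless stops become voiced after a nasal.

/-ki/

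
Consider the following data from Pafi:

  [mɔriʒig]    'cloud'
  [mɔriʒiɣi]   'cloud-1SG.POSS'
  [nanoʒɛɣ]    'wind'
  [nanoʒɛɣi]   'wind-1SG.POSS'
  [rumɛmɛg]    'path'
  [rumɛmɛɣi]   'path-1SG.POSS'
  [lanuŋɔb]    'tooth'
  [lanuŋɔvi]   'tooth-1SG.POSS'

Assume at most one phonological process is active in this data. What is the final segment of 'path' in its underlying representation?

/g/

'path' shows [g] ~ [ɣ] at the end of the stem ([rumɛmɛg] vs [rumɛmɛɣi]).
But 'wind' keeps [ɣ] in both environments ([nanoʒɛɣ], [nanoʒɛɣi]), so there is no rule changing /ɣ/ to [g] in isolation.
Therefore /g/ is basic and [ɣ] is derived by intervocalic spirantization (voiced stops become fricatives between vowels).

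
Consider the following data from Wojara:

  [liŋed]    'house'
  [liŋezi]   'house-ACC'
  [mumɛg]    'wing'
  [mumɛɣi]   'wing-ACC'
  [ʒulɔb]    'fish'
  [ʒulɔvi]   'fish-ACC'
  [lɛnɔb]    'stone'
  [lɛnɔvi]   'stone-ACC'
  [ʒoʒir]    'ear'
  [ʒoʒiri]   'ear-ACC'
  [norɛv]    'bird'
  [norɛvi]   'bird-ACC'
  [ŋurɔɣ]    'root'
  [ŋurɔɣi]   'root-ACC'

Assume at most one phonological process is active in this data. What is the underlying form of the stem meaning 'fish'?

The stem for 'fish' ends in [b] in [ʒulɔb] but [v] in [ʒulɔvi].
The stem 'bird' ([norɛv], [norɛvi]) shows [v] unchanged in both environments, so [v] cannot be basic with [b] derived in isolation.
So /b/ is underlying, and a rule of intervocalic spirantization — voiced stops become fricatives between vowels — gives [v].
Hence 'fish' is /ʒulɔb/ underlyingly.

/ʒulɔb/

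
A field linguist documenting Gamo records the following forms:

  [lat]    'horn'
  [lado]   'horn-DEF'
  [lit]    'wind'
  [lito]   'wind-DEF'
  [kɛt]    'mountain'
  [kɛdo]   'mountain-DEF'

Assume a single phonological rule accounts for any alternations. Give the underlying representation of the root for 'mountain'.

The root 'mountain' surfaces as [kɛt] and [kɛdo], with a stem-final [t] ~ [d] alternation.
Compare 'wind', with invariant [t] in [lit] and [lito]: an analysis with underlying /t/ and a rule producing [d] before the DEF suffix would wrongly predict alternation here too.
Therefore /d/ is basic and [t] is derived by word-final obstruent devoicing (voiced obstruents become voiceless word-finally).
Hence 'mountain' is /kɛd/ underlyingly.

/kɛd/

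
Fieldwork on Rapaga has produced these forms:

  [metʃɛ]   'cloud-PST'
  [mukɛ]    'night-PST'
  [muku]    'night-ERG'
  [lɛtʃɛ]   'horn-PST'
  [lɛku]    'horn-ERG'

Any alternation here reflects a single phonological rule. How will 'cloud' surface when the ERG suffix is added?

'horn' shows [tʃ] ~ [k] at the end of the stem ([lɛtʃɛ] vs [lɛku]).
The stem 'night' ([mukɛ], [muku]) shows [k] unchanged in both environments, so [k] cannot be basic with [tʃ] derived before the PST suffix.
The alternation reflects depalatalization: palato-alveolar /tʃ/ becomes [k] when no front vowel follows. /tʃ/ is underlying.
From [metʃɛ] the stem 'cloud' is /metʃ/; when no front vowel follows this yields [meku].

[meku]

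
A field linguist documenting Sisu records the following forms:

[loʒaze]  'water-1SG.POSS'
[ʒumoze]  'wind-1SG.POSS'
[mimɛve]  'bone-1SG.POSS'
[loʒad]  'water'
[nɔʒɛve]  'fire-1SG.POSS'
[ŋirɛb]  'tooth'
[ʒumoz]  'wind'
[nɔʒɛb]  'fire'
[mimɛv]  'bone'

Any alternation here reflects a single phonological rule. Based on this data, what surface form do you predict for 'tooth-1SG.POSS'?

'fire' shows [v] ~ [b] at the end of the stem ([nɔʒɛve] vs [nɔʒɛb]).
But 'bone' keeps [v] in both environments ([mimɛve], [mimɛv]), so there is no rule changing /v/ to [b] in isolation.
So /b/ is underlying, and a rule of intervocalic spirantization — voiced stops become fricatives between vowels — gives [v].
The one attested form of 'tooth', [ŋirɛb], shows underlying /ŋirɛb/. Applying the same rule between vowels gives [ŋirɛve].

[ŋirɛve]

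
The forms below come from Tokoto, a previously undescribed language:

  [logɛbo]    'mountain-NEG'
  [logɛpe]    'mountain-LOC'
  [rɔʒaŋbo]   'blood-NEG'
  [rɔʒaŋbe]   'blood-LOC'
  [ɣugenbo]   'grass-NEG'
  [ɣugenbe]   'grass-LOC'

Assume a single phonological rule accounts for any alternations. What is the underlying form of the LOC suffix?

/-pe/

The LOC suffix surfaces as [-be] and [-pe], depending on the final segment of the stem.
By contrast the NEG suffix keeps its initial [b] throughout — that segment must be underlying.
The LOC suffix is therefore /-pe/ underlyingly, with post-nasal voicing: voiceless stops become voiced after a nasal.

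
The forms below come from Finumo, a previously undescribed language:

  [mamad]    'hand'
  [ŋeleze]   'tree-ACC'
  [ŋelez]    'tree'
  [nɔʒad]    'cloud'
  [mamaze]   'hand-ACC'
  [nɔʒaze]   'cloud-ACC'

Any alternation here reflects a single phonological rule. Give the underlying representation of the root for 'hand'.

/mamad/

In [mamad] and [mamaze] the final segment of 'hand' alternates: [d] ~ [z].
If /z/ were underlying and a rule turned it into [d] in isolation, 'tree' would also alternate; but it has [z] in both [ŋelez] and [ŋeleze].
So /d/ is underlying, and a rule of intervocalic spirantization — voiced stops become fricatives between vowels — gives [z].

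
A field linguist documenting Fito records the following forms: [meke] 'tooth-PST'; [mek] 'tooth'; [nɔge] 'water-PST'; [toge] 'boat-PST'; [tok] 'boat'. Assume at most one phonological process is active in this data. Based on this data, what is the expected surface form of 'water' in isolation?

[nɔk]

'boat' shows [g] ~ [k] at the end of the stem ([toge] vs [tok]).
The stem 'tooth' ([meke], [mek]) shows [k] unchanged in both environments, so [k] cannot be basic with [g] derived before the PST suffix.
Therefore /g/ is basic and [k] is derived by word-final obstruent devoicing (voiced obstruents become voiceless word-finally).
The one attested form of 'water', [nɔge], shows underlying /nɔg/. Applying the same rule word-finally gives [nɔk].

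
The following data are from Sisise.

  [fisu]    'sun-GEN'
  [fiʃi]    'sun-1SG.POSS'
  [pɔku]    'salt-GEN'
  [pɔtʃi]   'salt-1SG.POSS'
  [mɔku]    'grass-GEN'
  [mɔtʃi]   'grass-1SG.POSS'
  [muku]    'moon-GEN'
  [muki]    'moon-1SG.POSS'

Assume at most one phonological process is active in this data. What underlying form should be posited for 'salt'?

/pɔtʃ/

In [pɔku] and [pɔtʃi] the final segment of 'salt' alternates: [k] ~ [tʃ].
But 'moon' keeps [k] in both environments ([muku], [muki]), so there is no rule changing /k/ to [tʃ] before the 1SG.POSS suffix.
The underlying segment must be /tʃ/; palato-alveolar /tʃ/ and /ʃ/ become [k] and [s] when no front vowel follows, yielding [k] there.
Hence 'salt' is /pɔtʃ/ underlyingly.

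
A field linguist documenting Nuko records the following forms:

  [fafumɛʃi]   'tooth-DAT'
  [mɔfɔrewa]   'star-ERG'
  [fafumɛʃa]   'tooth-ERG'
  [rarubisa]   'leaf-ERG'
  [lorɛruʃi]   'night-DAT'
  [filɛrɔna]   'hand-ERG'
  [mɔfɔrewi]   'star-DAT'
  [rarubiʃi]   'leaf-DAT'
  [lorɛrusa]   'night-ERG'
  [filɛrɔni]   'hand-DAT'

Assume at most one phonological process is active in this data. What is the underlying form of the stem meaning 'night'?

The root 'night' surfaces as [lorɛruʃi] and [lorɛrusa], with a stem-final [ʃ] ~ [s] alternation.
The stem 'tooth' ([fafumɛʃi], [fafumɛʃa]) shows [ʃ] unchanged in both environments, so [ʃ] cannot be basic with [s] derived before the ERG suffix.
The underlying segment must be /s/; /s/ becomes palato-alveolar [ʃ] before a front vowel, yielding [ʃ] there.

/lorɛrus/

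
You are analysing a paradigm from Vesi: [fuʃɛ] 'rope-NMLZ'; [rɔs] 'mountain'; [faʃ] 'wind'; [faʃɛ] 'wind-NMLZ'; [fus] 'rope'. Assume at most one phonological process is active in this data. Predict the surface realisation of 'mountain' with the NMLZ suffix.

[rɔʃɛ]

In [fuʃɛ] and [fus] the final segment of 'rope' alternates: [ʃ] ~ [s].
If /ʃ/ were underlying and a rule turned it into [s] in isolation, 'wind' would also alternate; but it has [ʃ] in both [faʃɛ] and [faʃ].
The underlying segment must be /s/; /s/ becomes palato-alveolar [ʃ] before a front vowel, yielding [ʃ] there.
The one attested form of 'mountain', [rɔs], shows underlying /rɔs/. Applying the same rule before a front vowel gives [rɔʃɛ].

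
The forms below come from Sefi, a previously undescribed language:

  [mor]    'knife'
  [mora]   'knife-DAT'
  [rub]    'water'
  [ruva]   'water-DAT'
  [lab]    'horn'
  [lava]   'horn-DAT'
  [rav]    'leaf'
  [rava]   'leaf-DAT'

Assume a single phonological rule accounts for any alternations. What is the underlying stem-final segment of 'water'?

/b/

The stem for 'water' ends in [b] in [rub] but [v] in [ruva].
Compare 'leaf', with invariant [v] in [rav] and [rava]: an analysis with underlying /v/ and a rule producing [b] in isolation would wrongly predict alternation here too.
The alternation reflects intervocalic spirantization: voiced stops become fricatives between vowels. /b/ is underlying.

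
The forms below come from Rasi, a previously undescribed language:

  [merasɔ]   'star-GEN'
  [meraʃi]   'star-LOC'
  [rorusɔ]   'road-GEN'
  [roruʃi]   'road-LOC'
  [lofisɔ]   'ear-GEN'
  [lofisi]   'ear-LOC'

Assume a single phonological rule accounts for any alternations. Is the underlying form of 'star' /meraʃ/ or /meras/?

/meraʃ/

In [merasɔ] and [meraʃi] the final segment of 'star' alternates: [s] ~ [ʃ].
If /s/ were underlying and a rule turned it into [ʃ] before the LOC suffix, 'ear' would also alternate; but it has [s] in both [lofisɔ] and [lofisi].
So /ʃ/ is underlying, and a rule of depalatalization — palato-alveolar /ʃ/ becomes [s] when no front vowel follows — gives [s].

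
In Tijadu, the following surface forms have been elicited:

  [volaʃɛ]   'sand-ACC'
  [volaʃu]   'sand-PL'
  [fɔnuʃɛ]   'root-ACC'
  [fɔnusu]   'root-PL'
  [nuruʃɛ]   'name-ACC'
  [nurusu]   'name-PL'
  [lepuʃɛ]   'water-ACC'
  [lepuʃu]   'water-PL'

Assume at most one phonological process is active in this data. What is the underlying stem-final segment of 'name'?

The stem for 'name' ends in [ʃ] in [nuruʃɛ] but [s] in [nurusu].
But 'sand' keeps [ʃ] in both environments ([volaʃɛ], [volaʃu]), so there is no rule changing /ʃ/ to [s] before the PL suffix.
So /s/ is underlying, and a rule of palatalization before a front vowel — /s/ becomes palato-alveolar [ʃ] before a front vowel — gives [ʃ].

/s/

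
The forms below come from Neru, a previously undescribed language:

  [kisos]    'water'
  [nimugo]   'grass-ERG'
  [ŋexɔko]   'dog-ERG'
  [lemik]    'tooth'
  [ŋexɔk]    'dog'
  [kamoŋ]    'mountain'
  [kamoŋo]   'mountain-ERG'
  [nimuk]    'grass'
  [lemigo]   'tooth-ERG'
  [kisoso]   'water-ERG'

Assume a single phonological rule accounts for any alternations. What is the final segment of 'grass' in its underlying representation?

/g/

'grass' shows [g] ~ [k] at the end of the stem ([nimugo] vs [nimuk]).
Compare 'dog', with invariant [k] in [ŋexɔko] and [ŋexɔk]: an analysis with underlying /k/ and a rule producing [g] before the ERG suffix would wrongly predict alternation here too.
The underlying segment must be /g/; voiced obstruents become voiceless word-finally, yielding [k] there.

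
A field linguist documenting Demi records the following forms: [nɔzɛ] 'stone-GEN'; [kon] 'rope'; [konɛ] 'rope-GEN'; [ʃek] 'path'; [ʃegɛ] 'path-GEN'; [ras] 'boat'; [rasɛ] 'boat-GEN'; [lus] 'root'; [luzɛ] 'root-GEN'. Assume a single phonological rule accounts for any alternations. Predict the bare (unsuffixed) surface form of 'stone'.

The stem for 'root' ends in [s] in [lus] but [z] in [luzɛ].
The stem 'boat' ([ras], [rasɛ]) shows [s] unchanged in both environments, so [s] cannot be basic with [z] derived before the GEN suffix.
The underlying segment must be /z/; voiced obstruents become voiceless word-finally, yielding [s] there.
The one attested form of 'stone', [nɔzɛ], shows underlying /nɔz/. Applying the same rule word-finally gives [nɔs].

[nɔs]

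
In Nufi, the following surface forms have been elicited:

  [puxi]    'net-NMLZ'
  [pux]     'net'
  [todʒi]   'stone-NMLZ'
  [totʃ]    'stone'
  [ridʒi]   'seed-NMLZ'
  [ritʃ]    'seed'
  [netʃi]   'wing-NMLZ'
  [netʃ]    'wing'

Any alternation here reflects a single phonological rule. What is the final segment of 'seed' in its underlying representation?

'seed' shows [dʒ] ~ [tʃ] at the end of the stem ([ridʒi] vs [ritʃ]).
If /tʃ/ were underlying and a rule turned it into [dʒ] before the NMLZ suffix, 'wing' would also alternate; but it has [tʃ] in both [netʃi] and [netʃ].
The alternation reflects word-final obstruent devoicing: voiced obstruents become voiceless word-finally. /dʒ/ is underlying.

/dʒ/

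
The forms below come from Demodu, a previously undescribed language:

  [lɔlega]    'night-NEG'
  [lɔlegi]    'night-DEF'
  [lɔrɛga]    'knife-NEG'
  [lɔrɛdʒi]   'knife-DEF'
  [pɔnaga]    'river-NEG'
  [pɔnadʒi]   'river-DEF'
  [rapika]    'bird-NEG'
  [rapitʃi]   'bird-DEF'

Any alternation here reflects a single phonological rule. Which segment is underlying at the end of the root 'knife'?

/dʒ/

In [lɔrɛga] and [lɔrɛdʒi] the final segment of 'knife' alternates: [g] ~ [dʒ].
Compare 'night', with invariant [g] in [lɔlega] and [lɔlegi]: an analysis with underlying /g/ and a rule producing [dʒ] before the DEF suffix would wrongly predict alternation here too.
The alternation reflects depalatalization: palato-alveolar /tʃ/ and /dʒ/ become [k] and [g] when no front vowel follows. /dʒ/ is underlying.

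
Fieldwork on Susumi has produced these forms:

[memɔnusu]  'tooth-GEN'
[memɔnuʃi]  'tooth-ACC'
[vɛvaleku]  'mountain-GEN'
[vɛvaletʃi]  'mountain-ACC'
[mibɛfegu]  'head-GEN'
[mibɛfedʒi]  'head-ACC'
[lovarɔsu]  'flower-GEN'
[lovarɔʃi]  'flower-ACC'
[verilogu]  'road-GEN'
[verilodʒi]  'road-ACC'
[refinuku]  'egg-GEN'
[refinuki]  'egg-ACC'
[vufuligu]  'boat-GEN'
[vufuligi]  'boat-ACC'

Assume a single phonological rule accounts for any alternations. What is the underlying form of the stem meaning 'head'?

/mibɛfedʒ/

The stem for 'head' ends in [g] in [mibɛfegu] but [dʒ] in [mibɛfedʒi].
Compare 'boat', with invariant [g] in [vufuligu] and [vufuligi]: an analysis with underlying /g/ and a rule producing [dʒ] before the ACC suffix would wrongly predict alternation here too.
So /dʒ/ is underlying, and a rule of depalatalization — palato-alveolar /tʃ/, /dʒ/ and /ʃ/ become [k], [g] and [s] when no front vowel follows — gives [g].
Hence 'head' is /mibɛfedʒ/ underlyingly.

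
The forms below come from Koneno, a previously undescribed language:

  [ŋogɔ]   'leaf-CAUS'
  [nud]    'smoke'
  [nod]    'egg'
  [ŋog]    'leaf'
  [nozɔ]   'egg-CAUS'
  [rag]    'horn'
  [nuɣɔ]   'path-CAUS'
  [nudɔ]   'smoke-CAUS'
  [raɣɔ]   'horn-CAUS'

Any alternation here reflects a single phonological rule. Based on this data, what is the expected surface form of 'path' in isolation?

The stem for 'horn' ends in [ɣ] in [raɣɔ] but [g] in [rag].
The stem 'leaf' ([ŋogɔ], [ŋog]) shows [g] unchanged in both environments, so [g] cannot be basic with [ɣ] derived before the CAUS suffix.
The alternation reflects word-final hardening: voiced fricatives become stops word-finally. /ɣ/ is underlying.
The one attested form of 'path', [nuɣɔ], shows underlying /nuɣ/. Applying the same rule word-finally gives [nug].

[nug]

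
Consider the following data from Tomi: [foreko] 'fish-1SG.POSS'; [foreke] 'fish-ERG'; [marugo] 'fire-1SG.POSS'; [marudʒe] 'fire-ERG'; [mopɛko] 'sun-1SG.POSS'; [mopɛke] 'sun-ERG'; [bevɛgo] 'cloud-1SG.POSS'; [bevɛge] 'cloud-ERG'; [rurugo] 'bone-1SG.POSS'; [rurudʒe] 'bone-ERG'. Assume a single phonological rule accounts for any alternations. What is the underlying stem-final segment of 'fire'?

/dʒ/

The root 'fire' surfaces as [marugo] and [marudʒe], with a stem-final [g] ~ [dʒ] alternation.
Compare 'cloud', with invariant [g] in [bevɛgo] and [bevɛge]: an analysis with underlying /g/ and a rule producing [dʒ] before the ERG suffix would wrongly predict alternation here too.
So /dʒ/ is underlying, and a rule of depalatalization — palato-alveolar /dʒ/ becomes [g] when no front vowel follows — gives [g].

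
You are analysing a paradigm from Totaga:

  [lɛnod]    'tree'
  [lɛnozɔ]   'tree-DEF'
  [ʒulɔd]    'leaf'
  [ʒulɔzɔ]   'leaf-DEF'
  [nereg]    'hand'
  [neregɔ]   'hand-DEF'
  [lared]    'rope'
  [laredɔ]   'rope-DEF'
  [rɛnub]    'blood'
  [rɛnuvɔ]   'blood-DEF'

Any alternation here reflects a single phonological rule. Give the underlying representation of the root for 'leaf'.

/ʒulɔz/

'leaf' shows [d] ~ [z] at the end of the stem ([ʒulɔd] vs [ʒulɔzɔ]).
The stem 'rope' ([lared], [laredɔ]) shows [d] unchanged in both environments, so [d] cannot be basic with [z] derived before the DEF suffix.
The underlying segment must be /z/; voiced fricatives become stops word-finally, yielding [d] there.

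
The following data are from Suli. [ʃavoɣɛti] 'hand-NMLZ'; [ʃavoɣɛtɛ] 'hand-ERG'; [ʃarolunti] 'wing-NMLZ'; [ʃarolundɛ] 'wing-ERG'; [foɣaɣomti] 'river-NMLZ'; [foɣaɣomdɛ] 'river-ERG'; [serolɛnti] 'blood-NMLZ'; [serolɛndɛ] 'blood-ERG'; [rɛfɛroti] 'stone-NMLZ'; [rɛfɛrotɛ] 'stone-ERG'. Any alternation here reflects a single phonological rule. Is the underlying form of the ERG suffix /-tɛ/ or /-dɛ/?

The ERG morpheme has two allomorphs, [-dɛ] and [-tɛ].
The NMLZ suffix, which begins with [t], is invariant after every stem; so [t] is not altered by any rule here.
The ERG suffix is therefore /-dɛ/ underlyingly, with post-vocalic devoicing: voiced stops become voiceless after a vowel.

/-dɛ/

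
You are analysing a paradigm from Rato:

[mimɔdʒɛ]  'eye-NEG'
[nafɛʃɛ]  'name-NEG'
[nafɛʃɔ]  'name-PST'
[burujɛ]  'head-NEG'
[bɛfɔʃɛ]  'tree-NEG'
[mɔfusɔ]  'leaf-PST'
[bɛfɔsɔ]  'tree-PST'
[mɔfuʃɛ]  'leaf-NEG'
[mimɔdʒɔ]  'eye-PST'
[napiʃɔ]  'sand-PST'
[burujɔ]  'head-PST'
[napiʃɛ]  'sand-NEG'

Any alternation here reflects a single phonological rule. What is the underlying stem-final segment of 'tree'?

In [bɛfɔʃɛ] and [bɛfɔsɔ] the final segment of 'tree' alternates: [ʃ] ~ [s].
But 'sand' keeps [ʃ] in both environments ([napiʃɛ], [napiʃɔ]), so there is no rule changing /ʃ/ to [s] before the PST suffix.
The alternation reflects palatalization before a front vowel: /s/ becomes palato-alveolar [ʃ] before a front vowel. /s/ is underlying.

/s/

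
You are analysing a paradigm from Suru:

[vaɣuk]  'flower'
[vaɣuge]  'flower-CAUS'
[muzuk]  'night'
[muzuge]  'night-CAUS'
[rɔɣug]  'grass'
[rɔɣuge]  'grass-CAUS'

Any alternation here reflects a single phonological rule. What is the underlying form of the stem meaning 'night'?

'night' shows [k] ~ [g] at the end of the stem ([muzuk] vs [muzuge]).
The stem 'grass' ([rɔɣug], [rɔɣuge]) shows [g] unchanged in both environments, so [g] cannot be basic with [k] derived in isolation.
So /k/ is underlying, and a rule of intervocalic voicing — voiceless stops become voiced between vowels — gives [g].

/muzuk/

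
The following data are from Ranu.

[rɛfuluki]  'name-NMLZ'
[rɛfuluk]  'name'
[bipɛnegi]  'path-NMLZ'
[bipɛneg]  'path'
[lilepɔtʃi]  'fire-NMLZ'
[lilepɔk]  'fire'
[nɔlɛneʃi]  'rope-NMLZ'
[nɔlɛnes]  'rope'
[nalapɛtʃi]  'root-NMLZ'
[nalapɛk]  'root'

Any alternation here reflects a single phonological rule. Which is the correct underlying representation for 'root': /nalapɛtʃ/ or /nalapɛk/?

The stem for 'root' ends in [tʃ] in [nalapɛtʃi] but [k] in [nalapɛk].
Compare 'name', with invariant [k] in [rɛfuluki] and [rɛfuluk]: an analysis with underlying /k/ and a rule producing [tʃ] before the NMLZ suffix would wrongly predict alternation here too.
So /tʃ/ is underlying, and a rule of depalatalization — palato-alveolar /tʃ/ and /ʃ/ become [k] and [s] when no front vowel follows — gives [k].

/nalapɛtʃ/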